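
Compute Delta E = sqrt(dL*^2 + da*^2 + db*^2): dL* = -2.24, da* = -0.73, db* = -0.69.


Formula: Delta E = sqrt(dL*^2 + da*^2 + db*^2)
Step 1: dL*^2 = (-2.24)^2 = 5.0176
Step 2: da*^2 = (-0.73)^2 = 0.5329
Step 3: db*^2 = (-0.69)^2 = 0.4761
Step 4: Sum = 5.0176 + 0.5329 + 0.4761 = 6.0266
Step 5: Delta E = sqrt(6.0266) = 2.45

2.45 Delta E


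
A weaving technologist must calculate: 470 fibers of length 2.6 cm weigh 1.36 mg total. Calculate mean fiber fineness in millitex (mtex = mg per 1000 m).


Formula: fineness (mtex) = mass (mg) / total length (km) = (mass_mg / total_length_m) * 1000
Step 1: Convert fiber length: 2.6 cm = 0.026 m
Step 2: Total fiber length = 470 * 0.026 = 12.22 m
Step 3: Linear density = 1.36 mg / 12.22 m = 0.1113 mg/m
Step 4: fineness = 0.1113 * 1000 = 111.3 mtex

111.3 mtex


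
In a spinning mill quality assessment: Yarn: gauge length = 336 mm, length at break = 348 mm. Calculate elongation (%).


Formula: Elongation (%) = ((L_break - L0) / L0) * 100
Step 1: Extension = 348 - 336 = 12 mm
Step 2: Elongation = (12 / 336) * 100
Step 3: Elongation = 0.035714 * 100 = 3.5714% ≈ 3.6%

3.6%


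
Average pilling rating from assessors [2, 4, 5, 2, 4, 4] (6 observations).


Formula: Mean = sum / count
Sum = 2 + 4 + 5 + 2 + 4 + 4 = 21
Mean = 21 / 6 = 3.5

3.5


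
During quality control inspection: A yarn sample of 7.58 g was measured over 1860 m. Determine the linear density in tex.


Formula: Tex = (mass_g / length_m) * 1000
Substituting: Tex = (7.58 / 1860) * 1000
Intermediate: 7.58 / 1860 = 0.00407527 g/m
Tex = 0.00407527 * 1000 = 4.08 tex

4.08 tex


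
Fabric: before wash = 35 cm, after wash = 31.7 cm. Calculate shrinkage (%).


Formula: Shrinkage% = ((L_before - L_after) / L_before) * 100
Step 1: Shrinkage = 35 - 31.7 = 3.3 cm
Step 2: Shrinkage% = (3.3 / 35) * 100
Step 3: Shrinkage% = 0.094286 * 100 = 9.4286% ≈ 9.4%

9.4%


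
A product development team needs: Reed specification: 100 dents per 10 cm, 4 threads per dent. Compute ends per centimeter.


Formula: EPC = (dents per 10 cm * ends per dent) / 10
Step 1: Total ends per 10 cm = 100 * 4 = 400
Step 2: EPC = 400 / 10 = 40.0 ends/cm

40.0 ends/cm


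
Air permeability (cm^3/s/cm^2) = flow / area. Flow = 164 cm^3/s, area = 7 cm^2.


Formula: Air Permeability = Airflow / Test Area
AP = 164 cm^3/s / 7 cm^2
AP = 23.4 cm^3/s/cm^2

23.4 cm^3/s/cm^2


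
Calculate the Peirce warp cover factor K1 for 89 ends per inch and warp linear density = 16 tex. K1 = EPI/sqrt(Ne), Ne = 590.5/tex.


Formula: K1 = EPI / sqrt(Ne), with Ne = 590.5 / tex_warp
Step 1: Ne = 590.5 / 16 = 36.906
Step 2: sqrt(Ne) = sqrt(36.906) = 6.075
Step 3: K1 = 89 / 6.075 = 14.7

14.7


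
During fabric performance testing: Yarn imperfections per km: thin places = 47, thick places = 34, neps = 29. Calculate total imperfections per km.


Formula: Total = thin places + thick places + neps
Total = 47 + 34 + 29
Total = 110 imperfections/km

110 imperfections/km


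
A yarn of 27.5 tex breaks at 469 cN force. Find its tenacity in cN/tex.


Formula: Tenacity = Breaking force / Linear density
Tenacity = 469 cN / 27.5 tex
Tenacity = 17.05 cN/tex

17.05 cN/tex


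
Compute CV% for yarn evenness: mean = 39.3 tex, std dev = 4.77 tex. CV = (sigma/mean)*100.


Formula: CV% = (standard deviation / mean) * 100
Step 1: Ratio = 4.77 / 39.3 = 0.121374
Step 2: CV% = 0.121374 * 100 = 12.1374% ≈ 12.1%

12.1%


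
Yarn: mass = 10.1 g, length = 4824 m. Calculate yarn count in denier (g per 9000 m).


Formula: den = (mass_g / length_m) * 9000
Substituting: den = (10.1 / 4824) * 9000
Intermediate: 10.1 / 4824 = 0.0020937 g/m
den = 0.0020937 * 9000 = 18.8 denier

18.8 denier


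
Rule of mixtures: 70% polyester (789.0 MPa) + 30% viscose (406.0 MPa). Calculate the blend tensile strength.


Formula: Blend property = (fraction_A * property_A) + (fraction_B * property_B)
Step 1: Contribution A = 70/100 * 789.0 MPa = 552.3 MPa
Step 2: Contribution B = 30/100 * 406.0 MPa = 121.8 MPa
Step 3: Blend tensile strength = 552.3 + 121.8 = 674.1 MPa

674.1 MPa


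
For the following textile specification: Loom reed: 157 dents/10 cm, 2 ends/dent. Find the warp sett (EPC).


Formula: EPC = (dents per 10 cm * ends per dent) / 10
Step 1: Total ends per 10 cm = 157 * 2 = 314
Step 2: EPC = 314 / 10 = 31.4 ends/cm

31.4 ends/cm


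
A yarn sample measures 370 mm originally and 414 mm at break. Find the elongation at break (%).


Formula: Elongation (%) = ((L_break - L0) / L0) * 100
Step 1: Extension = 414 - 370 = 44 mm
Step 2: Elongation = (44 / 370) * 100
Step 3: Elongation = 0.118919 * 100 = 11.8919% ≈ 11.9%

11.9%


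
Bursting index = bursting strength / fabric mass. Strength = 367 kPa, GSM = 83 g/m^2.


Formula: Bursting Index = Bursting Strength / Fabric GSM
BI = 367 kPa / 83 g/m^2
BI = 4.422 kPa/(g/m^2)

4.422 kPa/(g/m^2)


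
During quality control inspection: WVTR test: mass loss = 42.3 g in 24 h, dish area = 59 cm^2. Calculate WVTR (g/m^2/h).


Formula: WVTR = mass_loss / (area * time)
Step 1: Convert area: 59 cm^2 = 0.0059 m^2
Step 2: WVTR = 42.3 g / (0.0059 m^2 * 24 h)
Step 3: WVTR = 42.3 / 0.1416 = 298.7 g/m^2/h

298.7 g/m^2/h


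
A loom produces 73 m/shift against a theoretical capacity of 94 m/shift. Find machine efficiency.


Formula: Efficiency% = (Actual output / Theoretical output) * 100
Efficiency% = (73 / 94) * 100
Efficiency% = 0.776596 * 100 = 77.6596% ≈ 77.7%

77.7%


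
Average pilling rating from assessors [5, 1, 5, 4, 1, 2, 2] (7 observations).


Formula: Mean = sum / count
Sum = 5 + 1 + 5 + 4 + 1 + 2 + 2 = 20
Mean = 20 / 7 = 2.9

2.9


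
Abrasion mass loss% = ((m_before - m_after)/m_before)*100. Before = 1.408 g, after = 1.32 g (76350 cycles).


Formula: Mass loss% = ((m_before - m_after) / m_before) * 100
Step 1: Mass loss = 1.408 - 1.32 = 0.088 g
Step 2: Ratio = 0.088 / 1.408 = 0.0625
Step 3: Mass loss% = 0.0625 * 100 = 6.25%

6.25%


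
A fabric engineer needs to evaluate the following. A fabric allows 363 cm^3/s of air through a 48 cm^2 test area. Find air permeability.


Formula: Air Permeability = Airflow / Test Area
AP = 363 cm^3/s / 48 cm^2
AP = 7.6 cm^3/s/cm^2

7.6 cm^3/s/cm^2


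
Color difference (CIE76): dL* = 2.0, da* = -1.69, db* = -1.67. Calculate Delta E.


Formula: Delta E = sqrt(dL*^2 + da*^2 + db*^2)
Step 1: dL*^2 = 2.0^2 = 4.0
Step 2: da*^2 = (-1.69)^2 = 2.8561
Step 3: db*^2 = (-1.67)^2 = 2.7889
Step 4: Sum = 4.0 + 2.8561 + 2.7889 = 9.645
Step 5: Delta E = sqrt(9.645) = 3.11

3.11 Delta E


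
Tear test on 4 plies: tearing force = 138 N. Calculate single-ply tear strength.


Formula: Per-ply strength = Total force / Number of plies
Per-ply = 138 N / 4
Per-ply = 34.5 N

34.5 N


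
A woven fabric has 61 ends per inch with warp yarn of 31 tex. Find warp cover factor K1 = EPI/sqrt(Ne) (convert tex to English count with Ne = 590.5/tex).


Formula: K1 = EPI / sqrt(Ne), with Ne = 590.5 / tex_warp
Step 1: Ne = 590.5 / 31 = 19.048
Step 2: sqrt(Ne) = sqrt(19.048) = 4.3644
Step 3: K1 = 61 / 4.3644 = 14.0

14.0


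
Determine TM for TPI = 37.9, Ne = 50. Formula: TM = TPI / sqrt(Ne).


Formula: TM = TPI / sqrt(Ne)
Step 1: sqrt(Ne) = sqrt(50) = 7.0711
Step 2: TM = 37.9 / 7.0711 = 5.36

5.36 TM


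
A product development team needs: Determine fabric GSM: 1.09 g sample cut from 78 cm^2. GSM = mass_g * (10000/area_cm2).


Formula: GSM = mass_g / area_m2
Step 1: Convert area: 78 cm^2 = 78 / 10000 = 0.0078 m^2
Step 2: GSM = 1.09 g / 0.0078 m^2 = 139.7 g/m^2

139.7 g/m^2


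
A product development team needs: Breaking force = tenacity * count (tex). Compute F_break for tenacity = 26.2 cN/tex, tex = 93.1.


Formula: Breaking force = Tenacity * Linear density
F = 26.2 cN/tex * 93.1 tex
F = 2439.22 cN

2439.22 cN


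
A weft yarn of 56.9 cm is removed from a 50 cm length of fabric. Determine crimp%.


Formula: Crimp% = ((L_yarn - L_fabric) / L_fabric) * 100
Step 1: Extension = 56.9 - 50 = 6.9 cm
Step 2: Crimp% = (6.9 / 50) * 100
Step 3: Crimp% = 0.138 * 100 = 13.8%

13.8%


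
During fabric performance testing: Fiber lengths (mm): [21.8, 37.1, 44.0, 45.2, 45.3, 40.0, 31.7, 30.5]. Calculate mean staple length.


Formula: Mean = sum of lengths / count
Sum = 21.8 + 37.1 + 44.0 + 45.2 + 45.3 + 40.0 + 31.7 + 30.5
Sum = 295.6 mm
Mean = 295.6 / 8 = 36.95 mm

36.95 mm


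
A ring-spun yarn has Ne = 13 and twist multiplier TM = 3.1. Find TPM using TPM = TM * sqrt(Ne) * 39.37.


Formula: TPM = TM * sqrt(Ne) * 39.37
Step 1: sqrt(Ne) = sqrt(13) = 3.6056
Step 2: TM * sqrt(Ne) = 3.1 * 3.6056 = 11.1774
Step 3: TPM = 11.1774 * 39.37 = 440 twists/m

440 twists/m


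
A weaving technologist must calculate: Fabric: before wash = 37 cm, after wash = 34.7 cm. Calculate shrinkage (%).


Formula: Shrinkage% = ((L_before - L_after) / L_before) * 100
Step 1: Shrinkage = 37 - 34.7 = 2.3 cm
Step 2: Shrinkage% = (2.3 / 37) * 100
Step 3: Shrinkage% = 0.062162 * 100 = 6.2162% ≈ 6.2%

6.2%


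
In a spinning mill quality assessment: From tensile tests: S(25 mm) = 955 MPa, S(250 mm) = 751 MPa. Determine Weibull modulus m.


Formula: m = ln(L1/L2) / ln(S2/S1)
Step 1: ln(L1/L2) = ln(25/250) = -2.30259
Step 2: S2/S1 = 751/955 = 0.78639
Step 3: ln(S2/S1) = ln(0.78639) = -0.24030
Step 4: m = -2.30259 / -0.24030 = 9.58

9.58 (Weibull m)


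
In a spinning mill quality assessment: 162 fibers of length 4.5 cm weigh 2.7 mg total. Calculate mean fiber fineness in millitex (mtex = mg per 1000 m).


Formula: fineness (mtex) = mass (mg) / total length (km) = (mass_mg / total_length_m) * 1000
Step 1: Convert fiber length: 4.5 cm = 0.045 m
Step 2: Total fiber length = 162 * 0.045 = 7.29 m
Step 3: Linear density = 2.7 mg / 7.29 m = 0.3704 mg/m
Step 4: fineness = 0.3704 * 1000 = 370.4 mtex

370.4 mtex


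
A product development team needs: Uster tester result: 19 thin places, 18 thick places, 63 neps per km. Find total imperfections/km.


Formula: Total = thin places + thick places + neps
Total = 19 + 18 + 63
Total = 100 imperfections/km

100 imperfections/km


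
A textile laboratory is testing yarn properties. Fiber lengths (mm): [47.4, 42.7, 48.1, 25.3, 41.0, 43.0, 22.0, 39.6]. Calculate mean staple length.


Formula: Mean = sum of lengths / count
Sum = 47.4 + 42.7 + 48.1 + 25.3 + 41.0 + 43.0 + 22.0 + 39.6
Sum = 309.1 mm
Mean = 309.1 / 8 = 38.64 mm

38.64 mm


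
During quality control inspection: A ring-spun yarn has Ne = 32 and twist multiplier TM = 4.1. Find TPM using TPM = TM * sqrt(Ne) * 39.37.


Formula: TPM = TM * sqrt(Ne) * 39.37
Step 1: sqrt(Ne) = sqrt(32) = 5.6569
Step 2: TM * sqrt(Ne) = 4.1 * 5.6569 = 23.1933
Step 3: TPM = 23.1933 * 39.37 = 913 twists/m

913 twists/m


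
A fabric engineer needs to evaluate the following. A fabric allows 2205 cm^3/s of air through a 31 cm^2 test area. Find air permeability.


Formula: Air Permeability = Airflow / Test Area
AP = 2205 cm^3/s / 31 cm^2
AP = 71.1 cm^3/s/cm^2

71.1 cm^3/s/cm^2


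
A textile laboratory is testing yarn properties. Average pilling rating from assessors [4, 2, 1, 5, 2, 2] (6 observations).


Formula: Mean = sum / count
Sum = 4 + 2 + 1 + 5 + 2 + 2 = 16
Mean = 16 / 6 = 2.7

2.7


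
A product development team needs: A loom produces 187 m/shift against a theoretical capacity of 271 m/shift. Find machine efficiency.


Formula: Efficiency% = (Actual output / Theoretical output) * 100
Efficiency% = (187 / 271) * 100
Efficiency% = 0.690037 * 100 = 69.0037% ≈ 69.0%

69.0%


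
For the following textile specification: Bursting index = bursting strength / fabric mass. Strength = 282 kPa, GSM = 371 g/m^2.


Formula: Bursting Index = Bursting Strength / Fabric GSM
BI = 282 kPa / 371 g/m^2
BI = 0.760 kPa/(g/m^2)

0.760 kPa/(g/m^2)


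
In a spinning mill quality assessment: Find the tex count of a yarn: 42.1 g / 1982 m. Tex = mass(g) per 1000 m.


Formula: Tex = (mass_g / length_m) * 1000
Substituting: Tex = (42.1 / 1982) * 1000
Intermediate: 42.1 / 1982 = 0.02124117 g/m
Tex = 0.02124117 * 1000 = 21.24 tex

21.24 tex


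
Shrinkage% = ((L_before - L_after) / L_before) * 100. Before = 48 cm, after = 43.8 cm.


Formula: Shrinkage% = ((L_before - L_after) / L_before) * 100
Step 1: Shrinkage = 48 - 43.8 = 4.2 cm
Step 2: Shrinkage% = (4.2 / 48) * 100
Step 3: Shrinkage% = 0.0875 * 100 = 8.75% ≈ 8.8%

8.8%


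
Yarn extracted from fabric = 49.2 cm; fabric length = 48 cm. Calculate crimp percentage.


Formula: Crimp% = ((L_yarn - L_fabric) / L_fabric) * 100
Step 1: Extension = 49.2 - 48 = 1.2 cm
Step 2: Crimp% = (1.2 / 48) * 100
Step 3: Crimp% = 0.025 * 100 = 2.5%

2.5%


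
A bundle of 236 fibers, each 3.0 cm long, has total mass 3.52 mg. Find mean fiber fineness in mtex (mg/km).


Formula: fineness (mtex) = mass (mg) / total length (km) = (mass_mg / total_length_m) * 1000
Step 1: Convert fiber length: 3.0 cm = 0.03 m
Step 2: Total fiber length = 236 * 0.03 = 7.08 m
Step 3: Linear density = 3.52 mg / 7.08 m = 0.4972 mg/m
Step 4: fineness = 0.4972 * 1000 = 497.2 mtex

497.2 mtex


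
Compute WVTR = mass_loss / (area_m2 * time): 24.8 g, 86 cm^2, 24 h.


Formula: WVTR = mass_loss / (area * time)
Step 1: Convert area: 86 cm^2 = 0.0086 m^2
Step 2: WVTR = 24.8 g / (0.0086 m^2 * 24 h)
Step 3: WVTR = 24.8 / 0.2064 = 120.2 g/m^2/h

120.2 g/m^2/h


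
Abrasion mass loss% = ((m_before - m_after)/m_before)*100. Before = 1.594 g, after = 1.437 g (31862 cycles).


Formula: Mass loss% = ((m_before - m_after) / m_before) * 100
Step 1: Mass loss = 1.594 - 1.437 = 0.157 g
Step 2: Ratio = 0.157 / 1.594 = 0.0984944
Step 3: Mass loss% = 0.0984944 * 100 = 9.84944% ≈ 9.85%

9.85%


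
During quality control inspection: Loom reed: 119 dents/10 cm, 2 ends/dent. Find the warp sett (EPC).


Formula: EPC = (dents per 10 cm * ends per dent) / 10
Step 1: Total ends per 10 cm = 119 * 2 = 238
Step 2: EPC = 238 / 10 = 23.8 ends/cm

23.8 ends/cm


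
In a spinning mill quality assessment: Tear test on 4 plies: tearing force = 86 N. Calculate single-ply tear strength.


Formula: Per-ply strength = Total force / Number of plies
Per-ply = 86 N / 4
Per-ply = 21.5 N

21.5 N


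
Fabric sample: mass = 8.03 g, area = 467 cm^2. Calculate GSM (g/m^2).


Formula: GSM = mass_g / area_m2
Step 1: Convert area: 467 cm^2 = 467 / 10000 = 0.0467 m^2
Step 2: GSM = 8.03 g / 0.0467 m^2 = 171.9 g/m^2

171.9 g/m^2


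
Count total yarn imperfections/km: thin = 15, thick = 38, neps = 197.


Formula: Total = thin places + thick places + neps
Total = 15 + 38 + 197
Total = 250 imperfections/km

250 imperfections/km


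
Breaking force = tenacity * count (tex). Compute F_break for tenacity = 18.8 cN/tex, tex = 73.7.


Formula: Breaking force = Tenacity * Linear density
F = 18.8 cN/tex * 73.7 tex
F = 1385.56 cN

1385.56 cN


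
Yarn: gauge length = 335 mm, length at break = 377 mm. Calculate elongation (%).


Formula: Elongation (%) = ((L_break - L0) / L0) * 100
Step 1: Extension = 377 - 335 = 42 mm
Step 2: Elongation = (42 / 335) * 100
Step 3: Elongation = 0.125373 * 100 = 12.5373% ≈ 12.5%

12.5%


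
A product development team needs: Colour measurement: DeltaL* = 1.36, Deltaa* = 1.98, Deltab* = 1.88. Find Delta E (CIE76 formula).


Formula: Delta E = sqrt(dL*^2 + da*^2 + db*^2)
Step 1: dL*^2 = 1.36^2 = 1.8496
Step 2: da*^2 = 1.98^2 = 3.9204
Step 3: db*^2 = 1.88^2 = 3.5344
Step 4: Sum = 1.8496 + 3.9204 + 3.5344 = 9.3044
Step 5: Delta E = sqrt(9.3044) = 3.05

3.05 Delta E


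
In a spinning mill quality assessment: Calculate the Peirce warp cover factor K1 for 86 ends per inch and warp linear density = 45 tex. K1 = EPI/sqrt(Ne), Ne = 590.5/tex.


Formula: K1 = EPI / sqrt(Ne), with Ne = 590.5 / tex_warp
Step 1: Ne = 590.5 / 45 = 13.122
Step 2: sqrt(Ne) = sqrt(13.122) = 3.6224
Step 3: K1 = 86 / 3.6224 = 23.7

23.7


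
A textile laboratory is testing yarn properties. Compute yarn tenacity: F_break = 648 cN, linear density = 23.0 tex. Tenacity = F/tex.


Formula: Tenacity = Breaking force / Linear density
Tenacity = 648 cN / 23.0 tex
Tenacity = 28.17 cN/tex

28.17 cN/tex


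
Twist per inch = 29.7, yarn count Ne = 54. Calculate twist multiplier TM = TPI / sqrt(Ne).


Formula: TM = TPI / sqrt(Ne)
Step 1: sqrt(Ne) = sqrt(54) = 7.3485
Step 2: TM = 29.7 / 7.3485 = 4.04

4.04 TM


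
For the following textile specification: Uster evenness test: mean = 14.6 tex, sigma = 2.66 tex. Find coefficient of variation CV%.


Formula: CV% = (standard deviation / mean) * 100
Step 1: Ratio = 2.66 / 14.6 = 0.182192
Step 2: CV% = 0.182192 * 100 = 18.2192% ≈ 18.2%

18.2%


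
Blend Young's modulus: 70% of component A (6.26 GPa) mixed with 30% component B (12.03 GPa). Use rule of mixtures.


Formula: Blend property = (fraction_A * property_A) + (fraction_B * property_B)
Step 1: Contribution A = 70/100 * 6.26 GPa = 4.382 GPa
Step 2: Contribution B = 30/100 * 12.03 GPa = 3.609 GPa
Step 3: Blend Young's modulus = 4.382 + 3.609 = 7.991 GPa

7.991 GPa


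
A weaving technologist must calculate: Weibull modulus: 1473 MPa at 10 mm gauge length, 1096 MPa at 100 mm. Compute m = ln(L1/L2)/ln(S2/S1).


Formula: m = ln(L1/L2) / ln(S2/S1)
Step 1: ln(L1/L2) = ln(10/100) = -2.30259
Step 2: S2/S1 = 1096/1473 = 0.74406
Step 3: ln(S2/S1) = ln(0.74406) = -0.29563
Step 4: m = -2.30259 / -0.29563 = 7.79

7.79 (Weibull m)


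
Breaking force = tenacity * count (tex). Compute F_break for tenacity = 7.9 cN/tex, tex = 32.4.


Formula: Breaking force = Tenacity * Linear density
F = 7.9 cN/tex * 32.4 tex
F = 255.96 cN

255.96 cN


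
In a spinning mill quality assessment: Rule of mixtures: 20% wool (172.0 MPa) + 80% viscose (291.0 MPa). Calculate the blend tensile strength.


Formula: Blend property = (fraction_A * property_A) + (fraction_B * property_B)
Step 1: Contribution A = 20/100 * 172.0 MPa = 34.4 MPa
Step 2: Contribution B = 80/100 * 291.0 MPa = 232.8 MPa
Step 3: Blend tensile strength = 34.4 + 232.8 = 267.2 MPa

267.2 MPa


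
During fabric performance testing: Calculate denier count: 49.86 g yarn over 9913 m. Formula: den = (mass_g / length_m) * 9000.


Formula: den = (mass_g / length_m) * 9000
Substituting: den = (49.86 / 9913) * 9000
Intermediate: 49.86 / 9913 = 0.00502976 g/m
den = 0.00502976 * 9000 = 45.3 denier

45.3 denier


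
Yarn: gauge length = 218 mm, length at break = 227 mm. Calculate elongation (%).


Formula: Elongation (%) = ((L_break - L0) / L0) * 100
Step 1: Extension = 227 - 218 = 9 mm
Step 2: Elongation = (9 / 218) * 100
Step 3: Elongation = 0.041284 * 100 = 4.1284% ≈ 4.1%

4.1%


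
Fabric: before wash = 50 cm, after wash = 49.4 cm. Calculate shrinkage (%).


Formula: Shrinkage% = ((L_before - L_after) / L_before) * 100
Step 1: Shrinkage = 50 - 49.4 = 0.6 cm
Step 2: Shrinkage% = (0.6 / 50) * 100
Step 3: Shrinkage% = 0.012 * 100 = 1.2%

1.2%


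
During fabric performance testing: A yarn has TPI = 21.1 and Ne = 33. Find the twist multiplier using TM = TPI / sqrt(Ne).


Formula: TM = TPI / sqrt(Ne)
Step 1: sqrt(Ne) = sqrt(33) = 5.7446
Step 2: TM = 21.1 / 5.7446 = 3.67

3.67 TM


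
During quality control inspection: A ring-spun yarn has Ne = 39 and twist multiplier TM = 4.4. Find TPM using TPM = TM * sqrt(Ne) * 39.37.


Formula: TPM = TM * sqrt(Ne) * 39.37
Step 1: sqrt(Ne) = sqrt(39) = 6.245
Step 2: TM * sqrt(Ne) = 4.4 * 6.245 = 27.478
Step 3: TPM = 27.478 * 39.37 = 1082 twists/m

1082 twists/m


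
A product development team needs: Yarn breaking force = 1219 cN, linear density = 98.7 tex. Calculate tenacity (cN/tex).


Formula: Tenacity = Breaking force / Linear density
Tenacity = 1219 cN / 98.7 tex
Tenacity = 12.35 cN/tex

12.35 cN/tex


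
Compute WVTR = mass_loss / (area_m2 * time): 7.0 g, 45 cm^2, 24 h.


Formula: WVTR = mass_loss / (area * time)
Step 1: Convert area: 45 cm^2 = 0.0045 m^2
Step 2: WVTR = 7.0 g / (0.0045 m^2 * 24 h)
Step 3: WVTR = 7.0 / 0.108 = 64.8 g/m^2/h

64.8 g/m^2/h


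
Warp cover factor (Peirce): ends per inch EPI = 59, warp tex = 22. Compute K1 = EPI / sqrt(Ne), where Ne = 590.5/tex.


Formula: K1 = EPI / sqrt(Ne), with Ne = 590.5 / tex_warp
Step 1: Ne = 590.5 / 22 = 26.841
Step 2: sqrt(Ne) = sqrt(26.841) = 5.1808
Step 3: K1 = 59 / 5.1808 = 11.4

11.4


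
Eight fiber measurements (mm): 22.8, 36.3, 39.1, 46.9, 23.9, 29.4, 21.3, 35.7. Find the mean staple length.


Formula: Mean = sum of lengths / count
Sum = 22.8 + 36.3 + 39.1 + 46.9 + 23.9 + 29.4 + 21.3 + 35.7
Sum = 255.4 mm
Mean = 255.4 / 8 = 31.93 mm

31.93 mm


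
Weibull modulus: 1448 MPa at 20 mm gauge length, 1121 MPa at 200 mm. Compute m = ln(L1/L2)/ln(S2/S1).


Formula: m = ln(L1/L2) / ln(S2/S1)
Step 1: ln(L1/L2) = ln(20/200) = -2.30259
Step 2: S2/S1 = 1121/1448 = 0.77417
Step 3: ln(S2/S1) = ln(0.77417) = -0.25596
Step 4: m = -2.30259 / -0.25596 = 9.00

9.00 (Weibull m)


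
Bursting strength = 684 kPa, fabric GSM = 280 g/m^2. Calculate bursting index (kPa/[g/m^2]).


Formula: Bursting Index = Bursting Strength / Fabric GSM
BI = 684 kPa / 280 g/m^2
BI = 2.443 kPa/(g/m^2)

2.443 kPa/(g/m^2)


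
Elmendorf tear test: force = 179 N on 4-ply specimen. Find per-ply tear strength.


Formula: Per-ply strength = Total force / Number of plies
Per-ply = 179 N / 4
Per-ply = 44.75 N

44.75 N


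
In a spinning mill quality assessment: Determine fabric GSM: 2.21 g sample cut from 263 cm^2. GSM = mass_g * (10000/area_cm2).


Formula: GSM = mass_g / area_m2
Step 1: Convert area: 263 cm^2 = 263 / 10000 = 0.0263 m^2
Step 2: GSM = 2.21 g / 0.0263 m^2 = 84.0 g/m^2

84.0 g/m^2


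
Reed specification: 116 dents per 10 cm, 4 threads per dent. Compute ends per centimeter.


Formula: EPC = (dents per 10 cm * ends per dent) / 10
Step 1: Total ends per 10 cm = 116 * 4 = 464
Step 2: EPC = 464 / 10 = 46.4 ends/cm

46.4 ends/cm


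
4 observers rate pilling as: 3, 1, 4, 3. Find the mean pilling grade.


Formula: Mean = sum / count
Sum = 3 + 1 + 4 + 3 = 11
Mean = 11 / 4 = 2.8

2.8


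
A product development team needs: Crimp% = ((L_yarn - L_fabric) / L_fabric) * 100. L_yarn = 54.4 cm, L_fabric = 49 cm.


Formula: Crimp% = ((L_yarn - L_fabric) / L_fabric) * 100
Step 1: Extension = 54.4 - 49 = 5.4 cm
Step 2: Crimp% = (5.4 / 49) * 100
Step 3: Crimp% = 0.110204 * 100 = 11.0204% ≈ 11.0%

11.0%


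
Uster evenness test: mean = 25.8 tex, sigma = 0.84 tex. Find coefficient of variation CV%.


Formula: CV% = (standard deviation / mean) * 100
Step 1: Ratio = 0.84 / 25.8 = 0.032558
Step 2: CV% = 0.032558 * 100 = 3.2558% ≈ 3.3%

3.3%


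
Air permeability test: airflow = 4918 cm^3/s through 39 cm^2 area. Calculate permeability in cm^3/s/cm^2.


Formula: Air Permeability = Airflow / Test Area
AP = 4918 cm^3/s / 39 cm^2
AP = 126.1 cm^3/s/cm^2

126.1 cm^3/s/cm^2


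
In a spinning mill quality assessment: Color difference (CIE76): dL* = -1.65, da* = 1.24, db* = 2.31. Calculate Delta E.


Formula: Delta E = sqrt(dL*^2 + da*^2 + db*^2)
Step 1: dL*^2 = (-1.65)^2 = 2.7225
Step 2: da*^2 = 1.24^2 = 1.5376
Step 3: db*^2 = 2.31^2 = 5.3361
Step 4: Sum = 2.7225 + 1.5376 + 5.3361 = 9.5962
Step 5: Delta E = sqrt(9.5962) = 3.1

3.1 Delta E


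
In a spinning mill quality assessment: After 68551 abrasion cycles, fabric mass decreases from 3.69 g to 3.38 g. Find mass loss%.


Formula: Mass loss% = ((m_before - m_after) / m_before) * 100
Step 1: Mass loss = 3.69 - 3.38 = 0.31 g
Step 2: Ratio = 0.31 / 3.69 = 0.0840108
Step 3: Mass loss% = 0.0840108 * 100 = 8.40108% ≈ 8.40%

8.40%


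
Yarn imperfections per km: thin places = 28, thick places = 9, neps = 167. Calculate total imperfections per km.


Formula: Total = thin places + thick places + neps
Total = 28 + 9 + 167
Total = 204 imperfections/km

204 imperfections/km


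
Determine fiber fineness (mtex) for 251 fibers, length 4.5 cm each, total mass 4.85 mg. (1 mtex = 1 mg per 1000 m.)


Formula: fineness (mtex) = mass (mg) / total length (km) = (mass_mg / total_length_m) * 1000
Step 1: Convert fiber length: 4.5 cm = 0.045 m
Step 2: Total fiber length = 251 * 0.045 = 11.295 m
Step 3: Linear density = 4.85 mg / 11.295 m = 0.4294 mg/m
Step 4: fineness = 0.4294 * 1000 = 429.4 mtex

429.4 mtex


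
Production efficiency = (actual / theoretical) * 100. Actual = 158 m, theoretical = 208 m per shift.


Formula: Efficiency% = (Actual output / Theoretical output) * 100
Efficiency% = (158 / 208) * 100
Efficiency% = 0.759615 * 100 = 75.9615% ≈ 76.0%

76.0%


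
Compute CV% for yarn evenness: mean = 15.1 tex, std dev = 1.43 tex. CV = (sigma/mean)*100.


Formula: CV% = (standard deviation / mean) * 100
Step 1: Ratio = 1.43 / 15.1 = 0.094702
Step 2: CV% = 0.094702 * 100 = 9.4702% ≈ 9.5%

9.5%


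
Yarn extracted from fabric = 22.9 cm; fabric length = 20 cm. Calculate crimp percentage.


Formula: Crimp% = ((L_yarn - L_fabric) / L_fabric) * 100
Step 1: Extension = 22.9 - 20 = 2.9 cm
Step 2: Crimp% = (2.9 / 20) * 100
Step 3: Crimp% = 0.145 * 100 = 14.5%

14.5%


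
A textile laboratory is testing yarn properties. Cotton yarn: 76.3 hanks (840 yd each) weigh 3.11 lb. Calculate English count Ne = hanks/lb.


Formula: Ne = hanks / mass_lb
Substituting: Ne = 76.3 / 3.11
Ne = 24.5

24.5 Ne


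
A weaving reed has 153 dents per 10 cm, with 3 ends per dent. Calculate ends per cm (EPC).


Formula: EPC = (dents per 10 cm * ends per dent) / 10
Step 1: Total ends per 10 cm = 153 * 3 = 459
Step 2: EPC = 459 / 10 = 45.9 ends/cm

45.9 ends/cm


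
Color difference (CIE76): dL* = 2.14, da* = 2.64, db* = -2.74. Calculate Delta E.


Formula: Delta E = sqrt(dL*^2 + da*^2 + db*^2)
Step 1: dL*^2 = 2.14^2 = 4.5796
Step 2: da*^2 = 2.64^2 = 6.9696
Step 3: db*^2 = (-2.74)^2 = 7.5076
Step 4: Sum = 4.5796 + 6.9696 + 7.5076 = 19.0568
Step 5: Delta E = sqrt(19.0568) = 4.37

4.37 Delta E


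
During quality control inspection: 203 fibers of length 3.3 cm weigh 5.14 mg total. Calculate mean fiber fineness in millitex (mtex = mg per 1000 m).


Formula: fineness (mtex) = mass (mg) / total length (km) = (mass_mg / total_length_m) * 1000
Step 1: Convert fiber length: 3.3 cm = 0.033 m
Step 2: Total fiber length = 203 * 0.033 = 6.699 m
Step 3: Linear density = 5.14 mg / 6.699 m = 0.7673 mg/m
Step 4: fineness = 0.7673 * 1000 = 767.3 mtex

767.3 mtex


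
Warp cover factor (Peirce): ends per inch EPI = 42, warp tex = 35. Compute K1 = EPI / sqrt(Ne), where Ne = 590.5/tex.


Formula: K1 = EPI / sqrt(Ne), with Ne = 590.5 / tex_warp
Step 1: Ne = 590.5 / 35 = 16.871
Step 2: sqrt(Ne) = sqrt(16.871) = 4.1074
Step 3: K1 = 42 / 4.1074 = 10.2

10.2


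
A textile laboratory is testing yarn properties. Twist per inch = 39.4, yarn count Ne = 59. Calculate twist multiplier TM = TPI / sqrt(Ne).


Formula: TM = TPI / sqrt(Ne)
Step 1: sqrt(Ne) = sqrt(59) = 7.6811
Step 2: TM = 39.4 / 7.6811 = 5.13

5.13 TM


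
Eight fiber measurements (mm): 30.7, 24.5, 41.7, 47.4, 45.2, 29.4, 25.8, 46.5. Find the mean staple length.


Formula: Mean = sum of lengths / count
Sum = 30.7 + 24.5 + 41.7 + 47.4 + 45.2 + 29.4 + 25.8 + 46.5
Sum = 291.2 mm
Mean = 291.2 / 8 = 36.40 mm

36.40 mm


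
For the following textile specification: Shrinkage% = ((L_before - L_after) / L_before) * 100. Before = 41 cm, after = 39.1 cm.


Formula: Shrinkage% = ((L_before - L_after) / L_before) * 100
Step 1: Shrinkage = 41 - 39.1 = 1.9 cm
Step 2: Shrinkage% = (1.9 / 41) * 100
Step 3: Shrinkage% = 0.046341 * 100 = 4.6341% ≈ 4.6%

4.6%


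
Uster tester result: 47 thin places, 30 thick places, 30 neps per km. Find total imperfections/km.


Formula: Total = thin places + thick places + neps
Total = 47 + 30 + 30
Total = 107 imperfections/km

107 imperfections/km


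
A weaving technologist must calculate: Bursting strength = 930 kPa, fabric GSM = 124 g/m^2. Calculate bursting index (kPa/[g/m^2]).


Formula: Bursting Index = Bursting Strength / Fabric GSM
BI = 930 kPa / 124 g/m^2
BI = 7.500 kPa/(g/m^2)

7.500 kPa/(g/m^2)


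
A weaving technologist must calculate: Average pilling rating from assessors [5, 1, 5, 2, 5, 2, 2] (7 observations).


Formula: Mean = sum / count
Sum = 5 + 1 + 5 + 2 + 5 + 2 + 2 = 22
Mean = 22 / 7 = 3.1

3.1


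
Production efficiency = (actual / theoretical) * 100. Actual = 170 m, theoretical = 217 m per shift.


Formula: Efficiency% = (Actual output / Theoretical output) * 100
Efficiency% = (170 / 217) * 100
Efficiency% = 0.78341 * 100 = 78.341% ≈ 78.3%

78.3%


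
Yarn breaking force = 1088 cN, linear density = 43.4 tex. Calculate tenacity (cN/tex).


Formula: Tenacity = Breaking force / Linear density
Tenacity = 1088 cN / 43.4 tex
Tenacity = 25.07 cN/tex

25.07 cN/tex


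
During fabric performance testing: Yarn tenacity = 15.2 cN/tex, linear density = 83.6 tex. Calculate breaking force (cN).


Formula: Breaking force = Tenacity * Linear density
F = 15.2 cN/tex * 83.6 tex
F = 1270.72 cN

1270.72 cN


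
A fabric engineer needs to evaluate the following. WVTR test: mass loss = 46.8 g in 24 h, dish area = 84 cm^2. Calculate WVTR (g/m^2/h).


Formula: WVTR = mass_loss / (area * time)
Step 1: Convert area: 84 cm^2 = 0.0084 m^2
Step 2: WVTR = 46.8 g / (0.0084 m^2 * 24 h)
Step 3: WVTR = 46.8 / 0.2016 = 232.1 g/m^2/h

232.1 g/m^2/h


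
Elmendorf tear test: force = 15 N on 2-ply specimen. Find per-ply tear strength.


Formula: Per-ply strength = Total force / Number of plies
Per-ply = 15 N / 2
Per-ply = 7.5 N

7.5 N


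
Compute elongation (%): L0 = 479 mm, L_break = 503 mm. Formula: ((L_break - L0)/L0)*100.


Formula: Elongation (%) = ((L_break - L0) / L0) * 100
Step 1: Extension = 503 - 479 = 24 mm
Step 2: Elongation = (24 / 479) * 100
Step 3: Elongation = 0.050104 * 100 = 5.0104% ≈ 5.0%

5.0%


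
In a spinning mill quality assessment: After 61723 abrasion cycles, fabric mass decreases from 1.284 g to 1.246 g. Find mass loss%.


Formula: Mass loss% = ((m_before - m_after) / m_before) * 100
Step 1: Mass loss = 1.284 - 1.246 = 0.038 g
Step 2: Ratio = 0.038 / 1.284 = 0.029595
Step 3: Mass loss% = 0.029595 * 100 = 2.9595% ≈ 2.96%

2.96%


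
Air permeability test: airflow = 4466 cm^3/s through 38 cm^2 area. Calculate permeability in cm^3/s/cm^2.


Formula: Air Permeability = Airflow / Test Area
AP = 4466 cm^3/s / 38 cm^2
AP = 117.5 cm^3/s/cm^2

117.5 cm^3/s/cm^2


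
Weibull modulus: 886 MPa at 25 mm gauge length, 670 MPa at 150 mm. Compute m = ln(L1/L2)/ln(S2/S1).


Formula: m = ln(L1/L2) / ln(S2/S1)
Step 1: ln(L1/L2) = ln(25/150) = -1.79176
Step 2: S2/S1 = 670/886 = 0.75621
Step 3: ln(S2/S1) = ln(0.75621) = -0.27944
Step 4: m = -1.79176 / -0.27944 = 6.41

6.41 (Weibull m)


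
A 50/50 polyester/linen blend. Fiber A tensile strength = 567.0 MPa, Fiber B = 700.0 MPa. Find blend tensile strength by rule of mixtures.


Formula: Blend property = (fraction_A * property_A) + (fraction_B * property_B)
Step 1: Contribution A = 50/100 * 567.0 MPa = 283.5 MPa
Step 2: Contribution B = 50/100 * 700.0 MPa = 350.0 MPa
Step 3: Blend tensile strength = 283.5 + 350.0 = 633.5 MPa

633.5 MPa


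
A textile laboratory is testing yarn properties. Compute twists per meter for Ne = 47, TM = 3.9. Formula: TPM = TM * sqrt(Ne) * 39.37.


Formula: TPM = TM * sqrt(Ne) * 39.37
Step 1: sqrt(Ne) = sqrt(47) = 6.8557
Step 2: TM * sqrt(Ne) = 3.9 * 6.8557 = 26.7372
Step 3: TPM = 26.7372 * 39.37 = 1053 twists/m

1053 twists/m


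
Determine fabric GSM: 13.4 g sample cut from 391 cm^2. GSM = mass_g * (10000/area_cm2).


Formula: GSM = mass_g / area_m2
Step 1: Convert area: 391 cm^2 = 391 / 10000 = 0.0391 m^2
Step 2: GSM = 13.4 g / 0.0391 m^2 = 342.7 g/m^2

342.7 g/m^2


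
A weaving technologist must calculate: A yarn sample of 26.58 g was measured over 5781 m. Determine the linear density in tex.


Formula: Tex = (mass_g / length_m) * 1000
Substituting: Tex = (26.58 / 5781) * 1000
Intermediate: 26.58 / 5781 = 0.00459782 g/m
Tex = 0.00459782 * 1000 = 4.60 tex

4.60 tex


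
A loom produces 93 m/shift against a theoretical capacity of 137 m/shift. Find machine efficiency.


Formula: Efficiency% = (Actual output / Theoretical output) * 100
Efficiency% = (93 / 137) * 100
Efficiency% = 0.678832 * 100 = 67.8832% ≈ 67.9%

67.9%


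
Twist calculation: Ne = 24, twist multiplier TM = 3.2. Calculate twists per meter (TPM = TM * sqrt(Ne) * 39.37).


Formula: TPM = TM * sqrt(Ne) * 39.37
Step 1: sqrt(Ne) = sqrt(24) = 4.899
Step 2: TM * sqrt(Ne) = 3.2 * 4.899 = 15.6768
Step 3: TPM = 15.6768 * 39.37 = 617 twists/m

617 twists/m


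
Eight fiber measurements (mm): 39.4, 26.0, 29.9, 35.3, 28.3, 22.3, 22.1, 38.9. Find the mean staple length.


Formula: Mean = sum of lengths / count
Sum = 39.4 + 26.0 + 29.9 + 35.3 + 28.3 + 22.3 + 22.1 + 38.9
Sum = 242.2 mm
Mean = 242.2 / 8 = 30.28 mm

30.28 mm


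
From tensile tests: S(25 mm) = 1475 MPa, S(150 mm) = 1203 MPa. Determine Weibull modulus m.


Formula: m = ln(L1/L2) / ln(S2/S1)
Step 1: ln(L1/L2) = ln(25/150) = -1.79176
Step 2: S2/S1 = 1203/1475 = 0.81559
Step 3: ln(S2/S1) = ln(0.81559) = -0.20384
Step 4: m = -1.79176 / -0.20384 = 8.79

8.79 (Weibull m)


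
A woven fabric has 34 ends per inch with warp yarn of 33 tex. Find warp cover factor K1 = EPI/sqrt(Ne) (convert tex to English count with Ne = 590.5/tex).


Formula: K1 = EPI / sqrt(Ne), with Ne = 590.5 / tex_warp
Step 1: Ne = 590.5 / 33 = 17.894
Step 2: sqrt(Ne) = sqrt(17.894) = 4.2301
Step 3: K1 = 34 / 4.2301 = 8.0

8.0


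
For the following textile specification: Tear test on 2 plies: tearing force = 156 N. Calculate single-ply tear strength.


Formula: Per-ply strength = Total force / Number of plies
Per-ply = 156 N / 2
Per-ply = 78 N

78 N


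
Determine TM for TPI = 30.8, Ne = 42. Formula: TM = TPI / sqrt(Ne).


Formula: TM = TPI / sqrt(Ne)
Step 1: sqrt(Ne) = sqrt(42) = 6.4807
Step 2: TM = 30.8 / 6.4807 = 4.75

4.75 TM


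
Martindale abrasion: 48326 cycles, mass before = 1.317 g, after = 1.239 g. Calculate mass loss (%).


Formula: Mass loss% = ((m_before - m_after) / m_before) * 100
Step 1: Mass loss = 1.317 - 1.239 = 0.078 g
Step 2: Ratio = 0.078 / 1.317 = 0.0592255
Step 3: Mass loss% = 0.0592255 * 100 = 5.92255% ≈ 5.92%

5.92%


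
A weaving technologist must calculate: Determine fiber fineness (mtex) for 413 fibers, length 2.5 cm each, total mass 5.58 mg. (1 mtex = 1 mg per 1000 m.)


Formula: fineness (mtex) = mass (mg) / total length (km) = (mass_mg / total_length_m) * 1000
Step 1: Convert fiber length: 2.5 cm = 0.025 m
Step 2: Total fiber length = 413 * 0.025 = 10.325 m
Step 3: Linear density = 5.58 mg / 10.325 m = 0.5404 mg/m
Step 4: fineness = 0.5404 * 1000 = 540.4 mtex

540.4 mtex


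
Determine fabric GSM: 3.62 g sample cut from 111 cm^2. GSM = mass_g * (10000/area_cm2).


Formula: GSM = mass_g / area_m2
Step 1: Convert area: 111 cm^2 = 111 / 10000 = 0.0111 m^2
Step 2: GSM = 3.62 g / 0.0111 m^2 = 326.1 g/m^2

326.1 g/m^2


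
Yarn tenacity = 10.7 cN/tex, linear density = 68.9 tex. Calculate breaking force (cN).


Formula: Breaking force = Tenacity * Linear density
F = 10.7 cN/tex * 68.9 tex
F = 737.23 cN

737.23 cN


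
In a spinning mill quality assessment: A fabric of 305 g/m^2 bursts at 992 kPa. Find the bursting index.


Formula: Bursting Index = Bursting Strength / Fabric GSM
BI = 992 kPa / 305 g/m^2
BI = 3.252 kPa/(g/m^2)

3.252 kPa/(g/m^2)


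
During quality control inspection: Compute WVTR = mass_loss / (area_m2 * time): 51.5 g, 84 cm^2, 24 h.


Formula: WVTR = mass_loss / (area * time)
Step 1: Convert area: 84 cm^2 = 0.0084 m^2
Step 2: WVTR = 51.5 g / (0.0084 m^2 * 24 h)
Step 3: WVTR = 51.5 / 0.2016 = 255.5 g/m^2/h

255.5 g/m^2/h


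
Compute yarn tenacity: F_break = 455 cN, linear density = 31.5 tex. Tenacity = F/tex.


Formula: Tenacity = Breaking force / Linear density
Tenacity = 455 cN / 31.5 tex
Tenacity = 14.44 cN/tex

14.44 cN/tex


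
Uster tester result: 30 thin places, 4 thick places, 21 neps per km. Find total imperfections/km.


Formula: Total = thin places + thick places + neps
Total = 30 + 4 + 21
Total = 55 imperfections/km

55 imperfections/km


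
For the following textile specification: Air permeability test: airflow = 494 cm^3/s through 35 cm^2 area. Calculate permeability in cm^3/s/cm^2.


Formula: Air Permeability = Airflow / Test Area
AP = 494 cm^3/s / 35 cm^2
AP = 14.1 cm^3/s/cm^2

14.1 cm^3/s/cm^2


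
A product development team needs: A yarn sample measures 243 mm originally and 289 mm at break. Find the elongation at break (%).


Formula: Elongation (%) = ((L_break - L0) / L0) * 100
Step 1: Extension = 289 - 243 = 46 mm
Step 2: Elongation = (46 / 243) * 100
Step 3: Elongation = 0.1893 * 100 = 18.93% ≈ 18.9%

18.9%


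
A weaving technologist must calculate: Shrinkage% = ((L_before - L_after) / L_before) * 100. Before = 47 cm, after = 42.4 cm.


Formula: Shrinkage% = ((L_before - L_after) / L_before) * 100
Step 1: Shrinkage = 47 - 42.4 = 4.6 cm
Step 2: Shrinkage% = (4.6 / 47) * 100
Step 3: Shrinkage% = 0.097872 * 100 = 9.7872% ≈ 9.8%

9.8%


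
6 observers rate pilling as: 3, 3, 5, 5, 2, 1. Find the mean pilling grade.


Formula: Mean = sum / count
Sum = 3 + 3 + 5 + 5 + 2 + 1 = 19
Mean = 19 / 6 = 3.2

3.2


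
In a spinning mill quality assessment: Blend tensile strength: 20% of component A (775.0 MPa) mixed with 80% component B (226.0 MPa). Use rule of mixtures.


Formula: Blend property = (fraction_A * property_A) + (fraction_B * property_B)
Step 1: Contribution A = 20/100 * 775.0 MPa = 155.0 MPa
Step 2: Contribution B = 80/100 * 226.0 MPa = 180.8 MPa
Step 3: Blend tensile strength = 155.0 + 180.8 = 335.8 MPa

335.8 MPa


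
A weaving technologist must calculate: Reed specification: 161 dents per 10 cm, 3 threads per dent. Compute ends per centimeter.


Formula: EPC = (dents per 10 cm * ends per dent) / 10
Step 1: Total ends per 10 cm = 161 * 3 = 483
Step 2: EPC = 483 / 10 = 48.3 ends/cm

48.3 ends/cm


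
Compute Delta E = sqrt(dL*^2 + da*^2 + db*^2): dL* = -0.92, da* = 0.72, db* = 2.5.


Formula: Delta E = sqrt(dL*^2 + da*^2 + db*^2)
Step 1: dL*^2 = (-0.92)^2 = 0.8464
Step 2: da*^2 = 0.72^2 = 0.5184
Step 3: db*^2 = 2.5^2 = 6.25
Step 4: Sum = 0.8464 + 0.5184 + 6.25 = 7.6148
Step 5: Delta E = sqrt(7.6148) = 2.76

2.76 Delta E


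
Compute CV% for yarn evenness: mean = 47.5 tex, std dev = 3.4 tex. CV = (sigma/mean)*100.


Formula: CV% = (standard deviation / mean) * 100
Step 1: Ratio = 3.4 / 47.5 = 0.071579
Step 2: CV% = 0.071579 * 100 = 7.1579% ≈ 7.2%

7.2%


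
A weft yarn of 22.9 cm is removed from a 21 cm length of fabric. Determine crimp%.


Formula: Crimp% = ((L_yarn - L_fabric) / L_fabric) * 100
Step 1: Extension = 22.9 - 21 = 1.9 cm
Step 2: Crimp% = (1.9 / 21) * 100
Step 3: Crimp% = 0.090476 * 100 = 9.0476% ≈ 9.0%

9.0%


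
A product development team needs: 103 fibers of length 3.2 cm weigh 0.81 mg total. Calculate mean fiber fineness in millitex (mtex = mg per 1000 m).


Formula: fineness (mtex) = mass (mg) / total length (km) = (mass_mg / total_length_m) * 1000
Step 1: Convert fiber length: 3.2 cm = 0.032 m
Step 2: Total fiber length = 103 * 0.032 = 3.296 m
Step 3: Linear density = 0.81 mg / 3.296 m = 0.2458 mg/m
Step 4: fineness = 0.2458 * 1000 = 245.8 mtex

245.8 mtex


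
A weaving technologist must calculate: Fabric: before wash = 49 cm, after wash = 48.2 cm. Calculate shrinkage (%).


Formula: Shrinkage% = ((L_before - L_after) / L_before) * 100
Step 1: Shrinkage = 49 - 48.2 = 0.8 cm
Step 2: Shrinkage% = (0.8 / 49) * 100
Step 3: Shrinkage% = 0.016327 * 100 = 1.6327% ≈ 1.6%

1.6%


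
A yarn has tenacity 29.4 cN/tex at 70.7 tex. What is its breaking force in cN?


Formula: Breaking force = Tenacity * Linear density
F = 29.4 cN/tex * 70.7 tex
F = 2078.58 cN

2078.58 cN


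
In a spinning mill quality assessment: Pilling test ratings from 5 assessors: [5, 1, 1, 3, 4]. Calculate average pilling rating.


Formula: Mean = sum / count
Sum = 5 + 1 + 1 + 3 + 4 = 14
Mean = 14 / 5 = 2.8

2.8
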